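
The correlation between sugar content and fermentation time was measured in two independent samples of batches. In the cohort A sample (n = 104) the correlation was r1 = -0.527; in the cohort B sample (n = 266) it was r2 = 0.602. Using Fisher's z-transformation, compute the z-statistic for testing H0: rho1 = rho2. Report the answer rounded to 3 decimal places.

z1 = atanh(-0.527) = -0.585982,  z2 = atanh(0.602) = 0.696278
SE = √(1/(n1−3) + 1/(n2−3)) = √(1/101 + 1/263) = √(0.0099010 + 0.0038023) = √0.0137033 = 0.117061
z = (z1 − z2)/SE = (-0.585982 − 0.696278) / 0.117061 = -1.282260 / 0.117061 = -10.954

-10.954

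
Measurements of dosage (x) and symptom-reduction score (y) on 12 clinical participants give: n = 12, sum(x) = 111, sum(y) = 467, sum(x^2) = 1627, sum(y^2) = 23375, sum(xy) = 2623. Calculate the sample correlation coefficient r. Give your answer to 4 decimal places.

-0.9603

S_xy = nΣxy − ΣxΣy = 12·2623 − 111·467 = 31476 − 51837 = -20361
S_xx = nΣx² − (Σx)² = 12·1627 − 111² = 19524 − 12321 = 7203
S_yy = nΣy² − (Σy)² = 12·23375 − 467² = 280500 − 218089 = 62411
r = S_xy / √(S_xx·S_yy) = -20361 / √(7203·62411) = -20361 / √449546433 = -20361 / 21202.5101 = -0.9603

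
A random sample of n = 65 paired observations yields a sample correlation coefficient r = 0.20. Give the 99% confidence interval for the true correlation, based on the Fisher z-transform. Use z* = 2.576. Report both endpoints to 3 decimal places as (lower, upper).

Fisher z: z_r = atanh(r) = ½·ln((1+0.20)/(1−0.20)) = 0.202733
SE(z) = 1/√(n−3) = 1/√62 = 0.127000
99% ⇒ z* = 2.576; margin = 2.576·0.127000 = 0.327152
CI on z-scale: (-0.124419, 0.529885)
Back-transform: tanh(-0.124419) = -0.123781, tanh(0.529885) = 0.485293

(-0.124, 0.485)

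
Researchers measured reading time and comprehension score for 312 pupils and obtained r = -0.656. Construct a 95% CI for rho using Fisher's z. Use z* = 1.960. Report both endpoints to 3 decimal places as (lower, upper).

(-0.715, -0.588)

Fisher z: z_r = atanh(r) = ½·ln((1+(-0.656))/(1−(-0.656))) = -0.785759
SE(z) = 1/√(n−3) = 1/√309 = 0.056888
95% ⇒ z* = 1.960; margin = 1.960·0.056888 = 0.111500
CI on z-scale: (-0.897259, -0.674259)
Back-transform: tanh(-0.897259) = -0.714961, tanh(-0.674259) = -0.587774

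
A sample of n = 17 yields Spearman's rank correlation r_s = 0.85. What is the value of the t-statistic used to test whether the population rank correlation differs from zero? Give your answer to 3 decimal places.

t = r_s·√(n−2) / √(1−r_s²) with r_s = 0.85, n = 17
  = 0.85·√15 / √(1 − 0.7225)
  = 0.85·3.872983 / 0.526783
  = 3.292036 / 0.526783 = 6.249

6.249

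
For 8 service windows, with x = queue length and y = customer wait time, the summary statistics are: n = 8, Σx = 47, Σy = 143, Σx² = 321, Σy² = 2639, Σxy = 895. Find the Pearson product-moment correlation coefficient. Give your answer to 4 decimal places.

0.8998

Numerator: nΣxy − (Σx)(Σy) = 8·895 − (47)(143) = 439
Denominator: √[(nΣx²−(Σx)²)(nΣy²−(Σy)²)]
  nΣx²−(Σx)² = 8·321 − 2209 = 359;  nΣy²−(Σy)² = 8·2639 − 20449 = 663
  √(359·663) = √238017 = 487.8699
r = 439 / 487.8699 = 0.8998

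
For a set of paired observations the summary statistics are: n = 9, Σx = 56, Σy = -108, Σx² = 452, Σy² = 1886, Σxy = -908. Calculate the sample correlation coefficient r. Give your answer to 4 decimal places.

Numerator: nΣxy − (Σx)(Σy) = 9·(-908) − (56)(-108) = -2124
Denominator: √[(nΣx²−(Σx)²)(nΣy²−(Σy)²)]
  nΣx²−(Σx)² = 9·452 − 3136 = 932;  nΣy²−(Σy)² = 9·1886 − 11664 = 5310
  √(932·5310) = √4948920 = 2224.6168
r = -2124 / 2224.6168 = -0.9548

-0.9548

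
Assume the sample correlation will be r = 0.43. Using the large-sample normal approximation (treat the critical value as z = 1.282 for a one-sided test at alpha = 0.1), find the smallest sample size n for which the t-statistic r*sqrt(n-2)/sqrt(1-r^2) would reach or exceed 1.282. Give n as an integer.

10

Need r·√(n−2)/√(1−r²) ≥ 1.282
√(n−2) ≥ 1.282·√(1−0.1849) / 0.43 = 1.282·0.902829 / 0.43 = 2.6917
n−2 ≥ 7.2452  ⇒  n ≥ 9.2452
Smallest integer n = 10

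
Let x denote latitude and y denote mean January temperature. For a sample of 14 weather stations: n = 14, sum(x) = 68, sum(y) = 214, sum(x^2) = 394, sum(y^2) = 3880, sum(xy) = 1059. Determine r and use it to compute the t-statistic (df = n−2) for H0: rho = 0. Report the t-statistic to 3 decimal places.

0.346

Numerator: nΣxy − (Σx)(Σy) = 14·1059 − (68)(214) = 274
Denominator: √[(nΣx²−(Σx)²)(nΣy²−(Σy)²)]
  nΣx²−(Σx)² = 14·394 − 4624 = 892;  nΣy²−(Σy)² = 14·3880 − 45796 = 8524
  √(892·8524) = √7603408 = 2757.4278
r = 274 / 2757.4278 = 0.0994
t = r·√(n−2)/√(1−r²) = 0.0994·√12 / √(1−0.009880) = 0.344332 / 0.995048 = 0.346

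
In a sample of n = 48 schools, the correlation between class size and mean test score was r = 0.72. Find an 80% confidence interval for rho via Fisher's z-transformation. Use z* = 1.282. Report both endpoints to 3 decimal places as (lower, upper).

z_r = atanh(0.72) = 0.907645;  SE = 1/√(n−3) = 1/√45 = 0.149071
z-limits: 0.907645 ± 1.282·0.149071 = 0.907645 ± 0.191109 = [0.716536, 1.098754]
ρ-limits: (tanh 0.716536, tanh 1.098754) = (0.615, 0.800)

(0.615, 0.800)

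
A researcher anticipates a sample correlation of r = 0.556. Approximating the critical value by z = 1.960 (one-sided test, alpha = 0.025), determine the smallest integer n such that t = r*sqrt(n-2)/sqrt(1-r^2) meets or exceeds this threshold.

11

r√(n−2)/√(1−r²) ≥ 1.960  ⇔  n−2 ≥ (1.960)²·(1−r²)/r²
(1−r²)/r² = (1−0.309136)/0.309136 = 2.2348
n ≥ 2 + 3.8416·2.2348 = 2 + 8.5852 = 10.5852
⌈10.5852⌉ = 11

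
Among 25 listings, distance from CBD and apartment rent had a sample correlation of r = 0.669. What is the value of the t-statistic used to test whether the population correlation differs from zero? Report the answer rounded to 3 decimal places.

1 − r² = 1 − 0.447561 = 0.552439;  √(1−r²) = 0.743262
√(n−2) = √23 = 4.795832
t = r·√(n−2)/√(1−r²) = 0.669 · 4.795832 / 0.743262 = 4.317

4.317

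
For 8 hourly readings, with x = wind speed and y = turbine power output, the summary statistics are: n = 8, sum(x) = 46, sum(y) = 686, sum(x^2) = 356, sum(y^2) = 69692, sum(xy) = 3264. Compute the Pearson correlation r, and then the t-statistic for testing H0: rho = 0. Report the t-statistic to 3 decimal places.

Numerator: nΣxy − (Σx)(Σy) = 8·3264 − (46)(686) = -5444
Denominator: √[(nΣx²−(Σx)²)(nΣy²−(Σy)²)]
  nΣx²−(Σx)² = 8·356 − 2116 = 732;  nΣy²−(Σy)² = 8·69692 − 470596 = 86940
  √(732·86940) = √63640080 = 7977.4733
r = -5444 / 7977.4733 = -0.6824
t = r·√(n−2)/√(1−r²) = -0.6824·√6 / √(1−0.465670) = -1.671532 / 0.730979 = -2.287

-2.287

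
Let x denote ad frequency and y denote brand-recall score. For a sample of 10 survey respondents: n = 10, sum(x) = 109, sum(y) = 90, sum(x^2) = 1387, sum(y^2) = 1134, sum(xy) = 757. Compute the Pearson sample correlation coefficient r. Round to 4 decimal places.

-0.8824

Numerator: nΣxy − (Σx)(Σy) = 10·757 − (109)(90) = -2240
Denominator: √[(nΣx²−(Σx)²)(nΣy²−(Σy)²)]
  nΣx²−(Σx)² = 10·1387 − 11881 = 1989;  nΣy²−(Σy)² = 10·1134 − 8100 = 3240
  √(1989·3240) = √6444360 = 2538.5744
r = -2240 / 2538.5744 = -0.8824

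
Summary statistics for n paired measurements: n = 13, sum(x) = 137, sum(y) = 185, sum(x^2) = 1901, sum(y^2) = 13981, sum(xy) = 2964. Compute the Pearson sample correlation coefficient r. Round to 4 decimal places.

S_xy = nΣxy − ΣxΣy = 13·2964 − 137·185 = 38532 − 25345 = 13187
S_xx = nΣx² − (Σx)² = 13·1901 − 137² = 24713 − 18769 = 5944
S_yy = nΣy² − (Σy)² = 13·13981 − 185² = 181753 − 34225 = 147528
r = S_xy / √(S_xx·S_yy) = 13187 / √(5944·147528) = 13187 / √876906432 = 13187 / 29612.6060 = 0.4453

0.4453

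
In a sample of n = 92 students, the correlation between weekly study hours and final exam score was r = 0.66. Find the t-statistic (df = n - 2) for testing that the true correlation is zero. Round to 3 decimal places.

1 − r² = 1 − 0.4356 = 0.5644;  √(1−r²) = 0.751266
√(n−2) = √90 = 9.486833
t = r·√(n−2)/√(1−r²) = 0.66 · 9.486833 / 0.751266 = 8.334

8.334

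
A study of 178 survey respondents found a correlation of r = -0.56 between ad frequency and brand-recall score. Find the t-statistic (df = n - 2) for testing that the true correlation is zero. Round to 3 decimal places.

-8.967

t = r·√(n−2) / √(1−r²) with r = -0.56, n = 178
  = -0.56·√176 / √(1 − 0.3136)
  = -0.56·13.266499 / 0.828493
  = -7.429239 / 0.828493 = -8.967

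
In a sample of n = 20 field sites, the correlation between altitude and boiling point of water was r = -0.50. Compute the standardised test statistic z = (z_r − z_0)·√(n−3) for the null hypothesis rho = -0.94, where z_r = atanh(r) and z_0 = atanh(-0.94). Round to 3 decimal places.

z_r = atanh(-0.50) = -0.549306,  z_0 = atanh(-0.94) = -1.738049
SE = 1/√(n−3) = 1/√17 = 0.242536
z = (z_r − z_0)/SE = (-0.549306 − (-1.738049)) / 0.242536 = 1.188743 / 0.242536 = 4.901

4.901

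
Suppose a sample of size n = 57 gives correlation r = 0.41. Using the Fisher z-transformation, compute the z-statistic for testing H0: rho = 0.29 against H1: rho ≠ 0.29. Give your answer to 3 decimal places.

1.007

z_r = atanh(0.41) = 0.435611,  z_0 = atanh(0.29) = 0.298566
SE = 1/√(n−3) = 1/√54 = 0.136083
z = (z_r − z_0)/SE = (0.435611 − 0.298566) / 0.136083 = 0.137045 / 0.136083 = 1.007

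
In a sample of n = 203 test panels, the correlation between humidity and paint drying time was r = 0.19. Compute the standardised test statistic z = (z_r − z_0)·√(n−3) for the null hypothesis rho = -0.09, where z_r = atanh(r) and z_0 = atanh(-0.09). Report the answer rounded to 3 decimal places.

z_r = atanh(0.19) = 0.192337,  z_0 = atanh(-0.09) = -0.090244
SE = 1/√(n−3) = 1/√200 = 0.070711
z = (z_r − z_0)/SE = (0.192337 − (-0.090244)) / 0.070711 = 0.282581 / 0.070711 = 3.996

3.996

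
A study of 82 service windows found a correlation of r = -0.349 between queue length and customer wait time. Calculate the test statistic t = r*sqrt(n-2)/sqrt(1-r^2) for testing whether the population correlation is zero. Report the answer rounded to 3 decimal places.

1 − r² = 1 − 0.121801 = 0.878199;  √(1−r²) = 0.937123
√(n−2) = √80 = 8.944272
t = r·√(n−2)/√(1−r²) = -0.349 · 8.944272 / 0.937123 = -3.331

-3.331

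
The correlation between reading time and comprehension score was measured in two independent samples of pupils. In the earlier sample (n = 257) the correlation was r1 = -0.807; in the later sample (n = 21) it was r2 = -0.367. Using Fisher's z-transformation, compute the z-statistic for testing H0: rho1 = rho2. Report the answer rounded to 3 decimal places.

-3.007

z1 = atanh(-0.807) = -1.118367,  z2 = atanh(-0.367) = -0.384952
SE = √(1/(n1−3) + 1/(n2−3)) = √(1/254 + 1/18) = √(0.0039370 + 0.0555556) = √0.0594926 = 0.243911
z = (z1 − z2)/SE = (-1.118367 − (-0.384952)) / 0.243911 = -0.733415 / 0.243911 = -3.007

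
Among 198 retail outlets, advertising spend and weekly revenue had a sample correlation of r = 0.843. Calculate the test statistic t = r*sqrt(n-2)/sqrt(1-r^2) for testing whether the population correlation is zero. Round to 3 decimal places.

21.940

1 − r² = 1 − 0.710649 = 0.289351;  √(1−r²) = 0.537914
√(n−2) = √196 = 14.000000
t = r·√(n−2)/√(1−r²) = 0.843 · 14.000000 / 0.537914 = 21.940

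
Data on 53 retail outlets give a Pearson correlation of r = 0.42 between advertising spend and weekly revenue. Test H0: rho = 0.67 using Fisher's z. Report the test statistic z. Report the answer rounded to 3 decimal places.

Fisher z: atanh(0.42) = 0.447692, atanh(0.67) = 0.810743
z = (z_r − z_0)·√(n−3) = (0.447692 − 0.810743)·√50 = -0.363051 · 7.071068 = -2.567

-2.567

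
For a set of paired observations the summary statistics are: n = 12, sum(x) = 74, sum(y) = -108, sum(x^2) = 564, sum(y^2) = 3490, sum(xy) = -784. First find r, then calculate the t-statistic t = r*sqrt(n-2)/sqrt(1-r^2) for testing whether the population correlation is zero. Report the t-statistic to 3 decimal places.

-0.736

S_xy = nΣxy − ΣxΣy = 12·(-784) − 74·(-108) = -9408 − (-7992) = -1416
S_xx = nΣx² − (Σx)² = 12·564 − 74² = 6768 − 5476 = 1292
S_yy = nΣy² − (Σy)² = 12·3490 − (-108)² = 41880 − 11664 = 30216
r = S_xy / √(S_xx·S_yy) = -1416 / √(1292·30216) = -1416 / √39039072 = -1416 / 6248.1255 = -0.2266
t = r·√(n−2)/√(1−r²) = -0.2266·√10 / √(1−0.051348) = -0.716572 / 0.973988 = -0.736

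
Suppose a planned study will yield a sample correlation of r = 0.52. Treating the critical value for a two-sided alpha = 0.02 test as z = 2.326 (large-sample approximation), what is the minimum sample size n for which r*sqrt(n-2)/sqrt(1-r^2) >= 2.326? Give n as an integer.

Need r·√(n−2)/√(1−r²) ≥ 2.326
√(n−2) ≥ 2.326·√(1−0.2704) / 0.52 = 2.326·0.854166 / 0.52 = 3.8208
n−2 ≥ 14.5985  ⇒  n ≥ 16.5985
Smallest integer n = 17

17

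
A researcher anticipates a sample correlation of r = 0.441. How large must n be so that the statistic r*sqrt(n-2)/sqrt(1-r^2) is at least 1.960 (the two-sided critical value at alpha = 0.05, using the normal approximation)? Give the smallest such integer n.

18

r√(n−2)/√(1−r²) ≥ 1.960  ⇔  n−2 ≥ (1.960)²·(1−r²)/r²
(1−r²)/r² = (1−0.194481)/0.194481 = 4.1419
n ≥ 2 + 3.8416·4.1419 = 2 + 15.9115 = 17.9115
⌈17.9115⌉ = 18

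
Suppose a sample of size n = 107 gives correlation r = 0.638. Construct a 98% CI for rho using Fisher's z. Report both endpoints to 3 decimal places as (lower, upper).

z_r = atanh(0.638) = 0.754794;  SE = 1/√(n−3) = 1/√104 = 0.098058
z-limits: 0.754794 ± 2.326·0.098058 = 0.754794 ± 0.228083 = [0.526711, 0.982877]
ρ-limits: (tanh 0.526711, tanh 0.982877) = (0.483, 0.754)

(0.483, 0.754)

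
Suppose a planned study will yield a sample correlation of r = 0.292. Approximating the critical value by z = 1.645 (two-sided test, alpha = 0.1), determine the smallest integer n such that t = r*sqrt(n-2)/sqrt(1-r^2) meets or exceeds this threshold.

r√(n−2)/√(1−r²) ≥ 1.645  ⇔  n−2 ≥ (1.645)²·(1−r²)/r²
(1−r²)/r² = (1−0.085264)/0.085264 = 10.7283
n ≥ 2 + 2.706025·10.7283 = 2 + 29.0310 = 31.0310
⌈31.0310⌉ = 32

32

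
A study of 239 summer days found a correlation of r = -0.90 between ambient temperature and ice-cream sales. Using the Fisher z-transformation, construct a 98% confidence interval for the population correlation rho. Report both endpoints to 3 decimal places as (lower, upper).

Fisher z: z_r = atanh(r) = ½·ln((1+(-0.90))/(1−(-0.90))) = -1.472219
SE(z) = 1/√(n−3) = 1/√236 = 0.065094
98% ⇒ z* = 2.326; margin = 2.326·0.065094 = 0.151409
CI on z-scale: (-1.623628, -1.320810)
Back-transform: tanh(-1.623628) = -0.925149, tanh(-1.320810) = -0.866985

(-0.925, -0.867)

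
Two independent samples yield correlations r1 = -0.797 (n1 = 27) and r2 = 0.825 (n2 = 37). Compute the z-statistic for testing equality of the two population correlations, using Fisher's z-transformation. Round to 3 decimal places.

Fisher z-transforms: z1 = atanh(-0.797) = -1.090334, z2 = atanh(0.825) = 1.172275; difference d = -2.262609
Var(d) = 1/24 + 1/34 = 0.0416667 + 0.0294118 = 0.0710785
z = d/√Var(d) = -2.262609 / √0.0710785 = -2.262609 / 0.266606 = -8.487

-8.487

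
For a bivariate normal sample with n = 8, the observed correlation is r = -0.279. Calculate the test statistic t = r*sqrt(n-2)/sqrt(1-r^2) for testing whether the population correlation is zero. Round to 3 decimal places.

-0.712

1 − r² = 1 − 0.077841 = 0.922159;  √(1−r²) = 0.960291
√(n−2) = √6 = 2.449490
t = r·√(n−2)/√(1−r²) = -0.279 · 2.449490 / 0.960291 = -0.712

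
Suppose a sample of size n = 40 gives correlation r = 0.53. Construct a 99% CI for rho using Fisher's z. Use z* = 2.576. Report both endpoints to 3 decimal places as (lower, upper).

Fisher z: z_r = atanh(r) = ½·ln((1+0.53)/(1−0.53)) = 0.590145
SE(z) = 1/√(n−3) = 1/√37 = 0.164399
99% ⇒ z* = 2.576; margin = 2.576·0.164399 = 0.423492
CI on z-scale: (0.166653, 1.013637)
Back-transform: tanh(0.166653) = 0.165127, tanh(1.013637) = 0.767262

(0.165, 0.767)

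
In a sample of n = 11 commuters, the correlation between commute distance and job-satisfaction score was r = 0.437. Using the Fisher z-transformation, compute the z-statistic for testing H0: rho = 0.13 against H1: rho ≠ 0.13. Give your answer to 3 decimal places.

0.955

z_r = atanh(0.437) = 0.468517,  z_0 = atanh(0.13) = 0.130740
SE = 1/√(n−3) = 1/√8 = 0.353553
z = (z_r − z_0)/SE = (0.468517 − 0.130740) / 0.353553 = 0.337777 / 0.353553 = 0.955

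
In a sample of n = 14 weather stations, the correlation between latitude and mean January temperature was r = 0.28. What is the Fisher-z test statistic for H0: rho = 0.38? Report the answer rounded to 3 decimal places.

-0.373

z_r = atanh(0.28) = 0.287682,  z_0 = atanh(0.38) = 0.400060
SE = 1/√(n−3) = 1/√11 = 0.301511
z = (z_r − z_0)/SE = (0.287682 − 0.400060) / 0.301511 = -0.112378 / 0.301511 = -0.373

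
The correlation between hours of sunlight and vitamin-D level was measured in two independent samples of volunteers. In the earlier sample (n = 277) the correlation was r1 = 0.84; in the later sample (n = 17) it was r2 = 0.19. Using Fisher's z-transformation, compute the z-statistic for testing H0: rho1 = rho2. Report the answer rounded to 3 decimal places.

3.755

z1 = atanh(0.84) = 1.221174,  z2 = atanh(0.19) = 0.192337
SE = √(1/(n1−3) + 1/(n2−3)) = √(1/274 + 1/14) = √(0.0036496 + 0.0714286) = √0.0750782 = 0.274004
z = (z1 − z2)/SE = (1.221174 − 0.192337) / 0.274004 = 1.028837 / 0.274004 = 3.755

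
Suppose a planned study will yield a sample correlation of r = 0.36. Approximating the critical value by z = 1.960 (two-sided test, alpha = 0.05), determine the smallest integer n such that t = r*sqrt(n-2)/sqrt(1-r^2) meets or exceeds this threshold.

28

r√(n−2)/√(1−r²) ≥ 1.960  ⇔  n−2 ≥ (1.960)²·(1−r²)/r²
(1−r²)/r² = (1−0.1296)/0.1296 = 6.7160
n ≥ 2 + 3.8416·6.7160 = 2 + 25.8002 = 27.8002
⌈27.8002⌉ = 28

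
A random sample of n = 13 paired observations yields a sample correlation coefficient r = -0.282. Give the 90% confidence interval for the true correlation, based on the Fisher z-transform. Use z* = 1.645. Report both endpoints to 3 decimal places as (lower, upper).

(-0.670, 0.226)

z_r = atanh(-0.282) = -0.289854;  SE = 1/√(n−3) = 1/√10 = 0.316228
z-limits: -0.289854 ± 1.645·0.316228 = -0.289854 ± 0.520195 = [-0.810049, 0.230341]
ρ-limits: (tanh -0.810049, tanh 0.230341) = (-0.670, 0.226)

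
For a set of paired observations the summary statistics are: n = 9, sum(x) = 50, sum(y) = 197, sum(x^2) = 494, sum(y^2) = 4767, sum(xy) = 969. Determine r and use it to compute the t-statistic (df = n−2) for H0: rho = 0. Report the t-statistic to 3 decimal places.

-1.155

S_xy = nΣxy − ΣxΣy = 9·969 − 50·197 = 8721 − 9850 = -1129
S_xx = nΣx² − (Σx)² = 9·494 − 50² = 4446 − 2500 = 1946
S_yy = nΣy² − (Σy)² = 9·4767 − 197² = 42903 − 38809 = 4094
r = S_xy / √(S_xx·S_yy) = -1129 / √(1946·4094) = -1129 / √7966924 = -1129 / 2822.5740 = -0.4000
t = r·√(n−2)/√(1−r²) = -0.4000·√7 / √(1−0.160000) = -1.058301 / 0.916515 = -1.155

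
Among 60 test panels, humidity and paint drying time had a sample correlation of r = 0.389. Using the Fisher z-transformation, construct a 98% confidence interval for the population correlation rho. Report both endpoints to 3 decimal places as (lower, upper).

(0.102, 0.616)

z_r = atanh(0.389) = 0.410621;  SE = 1/√(n−3) = 1/√57 = 0.132453
z-limits: 0.410621 ± 2.326·0.132453 = 0.410621 ± 0.308086 = [0.102535, 0.718707]
ρ-limits: (tanh 0.102535, tanh 0.718707) = (0.102, 0.616)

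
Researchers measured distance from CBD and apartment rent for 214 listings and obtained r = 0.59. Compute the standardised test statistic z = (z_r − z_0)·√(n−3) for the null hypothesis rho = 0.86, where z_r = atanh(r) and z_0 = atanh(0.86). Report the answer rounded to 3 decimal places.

-8.943

Fisher z: atanh(0.59) = 0.677666, atanh(0.86) = 1.293345
z = (z_r − z_0)·√(n−3) = (0.677666 − 1.293345)·√211 = -0.615679 · 14.525839 = -8.943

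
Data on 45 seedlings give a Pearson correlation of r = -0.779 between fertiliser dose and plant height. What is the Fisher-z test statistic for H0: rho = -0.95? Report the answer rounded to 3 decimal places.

z_r = atanh(-0.779) = -1.042822,  z_0 = atanh(-0.95) = -1.831781
SE = 1/√(n−3) = 1/√42 = 0.154303
z = (z_r − z_0)/SE = (-1.042822 − (-1.831781)) / 0.154303 = 0.788959 / 0.154303 = 5.113

5.113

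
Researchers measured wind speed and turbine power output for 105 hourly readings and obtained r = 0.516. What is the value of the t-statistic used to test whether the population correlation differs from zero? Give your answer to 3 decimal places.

t = r·√(n−2) / √(1−r²) with r = 0.516, n = 105
  = 0.516·√103 / √(1 − 0.266256)
  = 0.516·10.148892 / 0.856589
  = 5.236828 / 0.856589 = 6.114

6.114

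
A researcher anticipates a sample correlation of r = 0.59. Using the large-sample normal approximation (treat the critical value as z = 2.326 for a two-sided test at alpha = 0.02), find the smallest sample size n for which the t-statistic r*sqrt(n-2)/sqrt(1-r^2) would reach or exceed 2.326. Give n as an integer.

Need r·√(n−2)/√(1−r²) ≥ 2.326
√(n−2) ≥ 2.326·√(1−0.3481) / 0.59 = 2.326·0.807403 / 0.59 = 3.1831
n−2 ≥ 10.1321  ⇒  n ≥ 12.1321
Smallest integer n = 13

13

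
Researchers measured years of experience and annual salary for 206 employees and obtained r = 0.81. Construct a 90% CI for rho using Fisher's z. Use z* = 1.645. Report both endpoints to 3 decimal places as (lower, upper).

Fisher z: z_r = atanh(r) = ½·ln((1+0.81)/(1−0.81)) = 1.127029
SE(z) = 1/√(n−3) = 1/√203 = 0.070186
90% ⇒ z* = 1.645; margin = 1.645·0.070186 = 0.115456
CI on z-scale: (1.011573, 1.242485)
Back-transform: tanh(1.011573) = 0.766412, tanh(1.242485) = 0.846163

(0.766, 0.846)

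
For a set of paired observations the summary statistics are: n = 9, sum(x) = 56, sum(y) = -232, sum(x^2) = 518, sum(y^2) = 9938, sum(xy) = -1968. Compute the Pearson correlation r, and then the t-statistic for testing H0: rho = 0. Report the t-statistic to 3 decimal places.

-2.205

S_xy = nΣxy − ΣxΣy = 9·(-1968) − 56·(-232) = -17712 − (-12992) = -4720
S_xx = nΣx² − (Σx)² = 9·518 − 56² = 4662 − 3136 = 1526
S_yy = nΣy² − (Σy)² = 9·9938 − (-232)² = 89442 − 53824 = 35618
r = S_xy / √(S_xx·S_yy) = -4720 / √(1526·35618) = -4720 / √54353068 = -4720 / 7372.4533 = -0.6402
t = r·√(n−2)/√(1−r²) = -0.6402·√7 / √(1−0.409856) = -1.693810 / 0.768208 = -2.205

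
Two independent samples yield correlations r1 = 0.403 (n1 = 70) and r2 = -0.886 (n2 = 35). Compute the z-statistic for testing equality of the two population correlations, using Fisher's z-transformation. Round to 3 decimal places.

8.517

Fisher z-transforms: z1 = atanh(0.403) = 0.427225, z2 = atanh(-0.886) = -1.403008; difference d = 1.830233
Var(d) = 1/67 + 1/32 = 0.0149254 + 0.0312500 = 0.0461754
z = d/√Var(d) = 1.830233 / √0.0461754 = 1.830233 / 0.214885 = 8.517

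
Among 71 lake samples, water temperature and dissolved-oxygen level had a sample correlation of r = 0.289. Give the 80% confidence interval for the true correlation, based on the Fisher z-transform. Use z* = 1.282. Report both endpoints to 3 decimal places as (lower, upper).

(0.141, 0.424)

Fisher z: z_r = atanh(r) = ½·ln((1+0.289)/(1−0.289)) = 0.297475
SE(z) = 1/√(n−3) = 1/√68 = 0.121268
80% ⇒ z* = 1.282; margin = 1.282·0.121268 = 0.155466
CI on z-scale: (0.142009, 0.452941)
Back-transform: tanh(0.142009) = 0.141062, tanh(0.452941) = 0.424314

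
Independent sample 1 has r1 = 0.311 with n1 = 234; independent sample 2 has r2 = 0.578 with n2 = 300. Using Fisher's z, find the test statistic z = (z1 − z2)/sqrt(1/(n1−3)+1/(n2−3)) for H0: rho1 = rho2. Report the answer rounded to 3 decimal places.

-3.851

z1 = atanh(0.311) = 0.321652,  z2 = atanh(0.578) = 0.659454
SE = √(1/(n1−3) + 1/(n2−3)) = √(1/231 + 1/297) = √(0.0043290 + 0.0033670) = √0.0076960 = 0.087727
z = (z1 − z2)/SE = (0.321652 − 0.659454) / 0.087727 = -0.337802 / 0.087727 = -3.851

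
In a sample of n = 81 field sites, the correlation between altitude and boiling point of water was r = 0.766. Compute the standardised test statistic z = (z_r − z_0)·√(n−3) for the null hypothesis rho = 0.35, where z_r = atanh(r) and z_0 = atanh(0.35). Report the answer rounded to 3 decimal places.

5.698

z_r = atanh(0.766) = 1.010576,  z_0 = atanh(0.35) = 0.365444
SE = 1/√(n−3) = 1/√78 = 0.113228
z = (z_r − z_0)/SE = (1.010576 − 0.365444) / 0.113228 = 0.645132 / 0.113228 = 5.698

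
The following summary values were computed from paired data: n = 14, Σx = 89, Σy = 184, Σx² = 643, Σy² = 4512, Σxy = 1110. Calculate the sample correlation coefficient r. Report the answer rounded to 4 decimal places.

-0.1485

S_xy = nΣxy − ΣxΣy = 14·1110 − 89·184 = 15540 − 16376 = -836
S_xx = nΣx² − (Σx)² = 14·643 − 89² = 9002 − 7921 = 1081
S_yy = nΣy² − (Σy)² = 14·4512 − 184² = 63168 − 33856 = 29312
r = S_xy / √(S_xx·S_yy) = -836 / √(1081·29312) = -836 / √31686272 = -836 / 5629.0560 = -0.1485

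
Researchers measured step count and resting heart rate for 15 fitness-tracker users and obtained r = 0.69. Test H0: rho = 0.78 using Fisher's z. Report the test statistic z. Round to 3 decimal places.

-0.684

z_r = atanh(0.69) = 0.847956,  z_0 = atanh(0.78) = 1.045371
SE = 1/√(n−3) = 1/√12 = 0.288675
z = (z_r − z_0)/SE = (0.847956 − 1.045371) / 0.288675 = -0.197415 / 0.288675 = -0.684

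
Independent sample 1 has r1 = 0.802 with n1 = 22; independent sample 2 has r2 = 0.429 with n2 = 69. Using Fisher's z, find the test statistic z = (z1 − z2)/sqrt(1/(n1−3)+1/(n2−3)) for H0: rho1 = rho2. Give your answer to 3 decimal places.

2.479

Fisher z-transforms: z1 = atanh(0.802) = 1.104193, z2 = atanh(0.429) = 0.458670; difference d = 0.645523
Var(d) = 1/19 + 1/66 = 0.0526316 + 0.0151515 = 0.0677831
z = d/√Var(d) = 0.645523 / √0.0677831 = 0.645523 / 0.260352 = 2.479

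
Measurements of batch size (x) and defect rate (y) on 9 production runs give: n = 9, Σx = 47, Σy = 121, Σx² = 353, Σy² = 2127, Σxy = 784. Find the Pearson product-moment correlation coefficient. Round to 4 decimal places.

Numerator: nΣxy − (Σx)(Σy) = 9·784 − (47)(121) = 1369
Denominator: √[(nΣx²−(Σx)²)(nΣy²−(Σy)²)]
  nΣx²−(Σx)² = 9·353 − 2209 = 968;  nΣy²−(Σy)² = 9·2127 − 14641 = 4502
  √(968·4502) = √4357936 = 2087.5670
r = 1369 / 2087.5670 = 0.6558

0.6558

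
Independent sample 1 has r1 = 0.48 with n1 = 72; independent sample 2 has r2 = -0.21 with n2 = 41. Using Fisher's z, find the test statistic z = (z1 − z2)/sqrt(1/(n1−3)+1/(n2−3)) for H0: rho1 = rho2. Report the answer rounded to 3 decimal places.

z1 = atanh(0.48) = 0.522984,  z2 = atanh(-0.21) = -0.213171
SE = √(1/(n1−3) + 1/(n2−3)) = √(1/69 + 1/38) = √(0.0144928 + 0.0263158) = √0.0408086 = 0.202011
z = (z1 − z2)/SE = (0.522984 − (-0.213171)) / 0.202011 = 0.736155 / 0.202011 = 3.644

3.644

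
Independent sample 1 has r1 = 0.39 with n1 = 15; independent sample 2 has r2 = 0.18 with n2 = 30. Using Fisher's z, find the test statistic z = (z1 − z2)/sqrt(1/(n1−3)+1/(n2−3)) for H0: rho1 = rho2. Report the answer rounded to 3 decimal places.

0.662

z1 = atanh(0.39) = 0.411800,  z2 = atanh(0.18) = 0.181983
SE = √(1/(n1−3) + 1/(n2−3)) = √(1/12 + 1/27) = √(0.0833333 + 0.0370370) = √0.1203703 = 0.346944
z = (z1 − z2)/SE = (0.411800 − 0.181983) / 0.346944 = 0.229817 / 0.346944 = 0.662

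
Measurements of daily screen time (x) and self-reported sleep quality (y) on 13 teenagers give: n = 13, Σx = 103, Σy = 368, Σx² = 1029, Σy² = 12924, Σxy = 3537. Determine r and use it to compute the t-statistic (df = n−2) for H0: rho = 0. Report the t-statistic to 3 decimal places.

5.361

S_xy = nΣxy − ΣxΣy = 13·3537 − 103·368 = 45981 − 37904 = 8077
S_xx = nΣx² − (Σx)² = 13·1029 − 103² = 13377 − 10609 = 2768
S_yy = nΣy² − (Σy)² = 13·12924 − 368² = 168012 − 135424 = 32588
r = S_xy / √(S_xx·S_yy) = 8077 / √(2768·32588) = 8077 / √90203584 = 8077 / 9497.5567 = 0.8504
t = r·√(n−2)/√(1−r²) = 0.8504·√11 / √(1−0.723180) = 2.820458 / 0.526137 = 5.361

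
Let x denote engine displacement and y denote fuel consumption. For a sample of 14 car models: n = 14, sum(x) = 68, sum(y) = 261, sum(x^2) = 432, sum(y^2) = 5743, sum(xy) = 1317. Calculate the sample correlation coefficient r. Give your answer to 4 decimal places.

S_xy = nΣxy − ΣxΣy = 14·1317 − 68·261 = 18438 − 17748 = 690
S_xx = nΣx² − (Σx)² = 14·432 − 68² = 6048 − 4624 = 1424
S_yy = nΣy² − (Σy)² = 14·5743 − 261² = 80402 − 68121 = 12281
r = S_xy / √(S_xx·S_yy) = 690 / √(1424·12281) = 690 / √17488144 = 690 / 4181.8828 = 0.1650

0.1650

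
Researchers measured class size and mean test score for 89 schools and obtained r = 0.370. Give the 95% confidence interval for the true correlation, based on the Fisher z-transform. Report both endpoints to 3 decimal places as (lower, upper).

(0.175, 0.537)

z_r = atanh(0.370) = 0.388423;  SE = 1/√(n−3) = 1/√86 = 0.107833
z-limits: 0.388423 ± 1.960·0.107833 = 0.388423 ± 0.211353 = [0.177070, 0.599776]
ρ-limits: (tanh 0.177070, tanh 0.599776) = (0.175, 0.537)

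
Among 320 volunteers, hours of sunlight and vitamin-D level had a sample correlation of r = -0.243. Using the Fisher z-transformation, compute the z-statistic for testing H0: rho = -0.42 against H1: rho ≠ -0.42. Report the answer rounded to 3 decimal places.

3.556

Fisher z: atanh(-0.243) = -0.247960, atanh(-0.42) = -0.447692
z = (z_r − z_0)·√(n−3) = (-0.247960 − (-0.447692))·√317 = 0.199732 · 17.804494 = 3.556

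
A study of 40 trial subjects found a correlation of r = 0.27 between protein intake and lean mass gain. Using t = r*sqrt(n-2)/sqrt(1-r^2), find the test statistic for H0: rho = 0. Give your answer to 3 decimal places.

1 − r² = 1 − 0.0729 = 0.9271;  √(1−r²) = 0.962860
√(n−2) = √38 = 6.164414
t = r·√(n−2)/√(1−r²) = 0.27 · 6.164414 / 0.962860 = 1.729

1.729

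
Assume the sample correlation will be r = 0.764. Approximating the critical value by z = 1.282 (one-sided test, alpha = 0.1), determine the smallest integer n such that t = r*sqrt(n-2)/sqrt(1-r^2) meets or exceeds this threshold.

r√(n−2)/√(1−r²) ≥ 1.282  ⇔  n−2 ≥ (1.282)²·(1−r²)/r²
(1−r²)/r² = (1−0.583696)/0.583696 = 0.7132
n ≥ 2 + 1.643524·0.7132 = 2 + 1.1722 = 3.1722
⌈3.1722⌉ = 4

4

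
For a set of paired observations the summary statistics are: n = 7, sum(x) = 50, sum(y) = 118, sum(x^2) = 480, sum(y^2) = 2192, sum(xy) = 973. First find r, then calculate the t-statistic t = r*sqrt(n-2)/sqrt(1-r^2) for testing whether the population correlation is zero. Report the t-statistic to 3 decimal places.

Numerator: nΣxy − (Σx)(Σy) = 7·973 − (50)(118) = 911
Denominator: √[(nΣx²−(Σx)²)(nΣy²−(Σy)²)]
  nΣx²−(Σx)² = 7·480 − 2500 = 860;  nΣy²−(Σy)² = 7·2192 − 13924 = 1420
  √(860·1420) = √1221200 = 1105.0792
r = 911 / 1105.0792 = 0.8244
t = r·√(n−2)/√(1−r²) = 0.8244·√5 / √(1−0.679635) = 1.843414 / 0.566008 = 3.257

3.257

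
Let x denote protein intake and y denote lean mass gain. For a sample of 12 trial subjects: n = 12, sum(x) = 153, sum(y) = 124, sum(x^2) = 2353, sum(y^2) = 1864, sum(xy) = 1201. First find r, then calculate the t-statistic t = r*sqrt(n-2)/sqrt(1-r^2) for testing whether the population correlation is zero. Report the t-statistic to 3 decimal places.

-4.006

S_xy = nΣxy − ΣxΣy = 12·1201 − 153·124 = 14412 − 18972 = -4560
S_xx = nΣx² − (Σx)² = 12·2353 − 153² = 28236 − 23409 = 4827
S_yy = nΣy² − (Σy)² = 12·1864 − 124² = 22368 − 15376 = 6992
r = S_xy / √(S_xx·S_yy) = -4560 / √(4827·6992) = -4560 / √33750384 = -4560 / 5809.5081 = -0.7849
t = r·√(n−2)/√(1−r²) = -0.7849·√10 / √(1−0.616068) = -2.482072 / 0.619622 = -4.006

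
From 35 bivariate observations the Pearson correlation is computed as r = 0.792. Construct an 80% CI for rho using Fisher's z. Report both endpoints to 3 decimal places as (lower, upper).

(0.691, 0.863)

z_r = atanh(0.792) = 1.076775;  SE = 1/√(n−3) = 1/√32 = 0.176777
z-limits: 1.076775 ± 1.282·0.176777 = 1.076775 ± 0.226628 = [0.850147, 1.303403]
ρ-limits: (tanh 0.850147, tanh 1.303403) = (0.691, 0.863)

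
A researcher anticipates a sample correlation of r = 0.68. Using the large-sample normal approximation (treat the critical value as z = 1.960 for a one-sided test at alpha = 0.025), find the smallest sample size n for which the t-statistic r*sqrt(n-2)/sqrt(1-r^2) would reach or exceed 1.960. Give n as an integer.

r√(n−2)/√(1−r²) ≥ 1.960  ⇔  n−2 ≥ (1.960)²·(1−r²)/r²
(1−r²)/r² = (1−0.4624)/0.4624 = 1.1626
n ≥ 2 + 3.8416·1.1626 = 2 + 4.4662 = 6.4662
⌈6.4662⌉ = 7

7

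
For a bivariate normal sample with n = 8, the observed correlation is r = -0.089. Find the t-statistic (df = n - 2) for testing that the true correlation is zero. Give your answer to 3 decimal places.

1 − r² = 1 − 0.007921 = 0.992079;  √(1−r²) = 0.996032
√(n−2) = √6 = 2.449490
t = r·√(n−2)/√(1−r²) = -0.089 · 2.449490 / 0.996032 = -0.219

-0.219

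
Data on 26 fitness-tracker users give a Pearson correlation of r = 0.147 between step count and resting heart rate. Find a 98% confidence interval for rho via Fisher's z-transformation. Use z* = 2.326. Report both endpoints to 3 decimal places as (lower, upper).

(-0.325, 0.560)

z_r = atanh(0.147) = 0.148073;  SE = 1/√(n−3) = 1/√23 = 0.208514
z-limits: 0.148073 ± 2.326·0.208514 = 0.148073 ± 0.485004 = [-0.336931, 0.633077]
ρ-limits: (tanh -0.336931, tanh 0.633077) = (-0.325, 0.560)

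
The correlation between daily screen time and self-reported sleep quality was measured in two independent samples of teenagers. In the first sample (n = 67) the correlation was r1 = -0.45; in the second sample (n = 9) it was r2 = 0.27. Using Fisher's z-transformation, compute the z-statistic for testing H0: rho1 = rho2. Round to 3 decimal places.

-1.784

z1 = atanh(-0.45) = -0.484700,  z2 = atanh(0.27) = 0.276864
SE = √(1/(n1−3) + 1/(n2−3)) = √(1/64 + 1/6) = √(0.0156250 + 0.1666667) = √0.1822917 = 0.426956
z = (z1 − z2)/SE = (-0.484700 − 0.276864) / 0.426956 = -0.761564 / 0.426956 = -1.784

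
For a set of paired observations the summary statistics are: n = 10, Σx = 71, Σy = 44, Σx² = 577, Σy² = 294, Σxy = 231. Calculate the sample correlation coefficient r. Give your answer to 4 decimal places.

S_xy = nΣxy − ΣxΣy = 10·231 − 71·44 = 2310 − 3124 = -814
S_xx = nΣx² − (Σx)² = 10·577 − 71² = 5770 − 5041 = 729
S_yy = nΣy² − (Σy)² = 10·294 − 44² = 2940 − 1936 = 1004
r = S_xy / √(S_xx·S_yy) = -814 / √(729·1004) = -814 / √731916 = -814 / 855.5209 = -0.9515

-0.9515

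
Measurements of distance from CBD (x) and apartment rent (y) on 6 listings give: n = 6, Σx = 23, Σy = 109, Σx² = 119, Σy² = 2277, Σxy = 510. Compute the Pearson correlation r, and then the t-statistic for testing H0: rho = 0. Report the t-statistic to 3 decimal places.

Numerator: nΣxy − (Σx)(Σy) = 6·510 − (23)(109) = 553
Denominator: √[(nΣx²−(Σx)²)(nΣy²−(Σy)²)]
  nΣx²−(Σx)² = 6·119 − 529 = 185;  nΣy²−(Σy)² = 6·2277 − 11881 = 1781
  √(185·1781) = √329485 = 574.0078
r = 553 / 574.0078 = 0.9634
t = r·√(n−2)/√(1−r²) = 0.9634·√4 / √(1−0.928140) = 1.926800 / 0.268067 = 7.188

7.188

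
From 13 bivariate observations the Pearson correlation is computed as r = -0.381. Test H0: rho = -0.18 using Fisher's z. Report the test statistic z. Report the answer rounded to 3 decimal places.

z_r = atanh(-0.381) = -0.401229,  z_0 = atanh(-0.18) = -0.181983
SE = 1/√(n−3) = 1/√10 = 0.316228
z = (z_r − z_0)/SE = (-0.401229 − (-0.181983)) / 0.316228 = -0.219246 / 0.316228 = -0.693

-0.693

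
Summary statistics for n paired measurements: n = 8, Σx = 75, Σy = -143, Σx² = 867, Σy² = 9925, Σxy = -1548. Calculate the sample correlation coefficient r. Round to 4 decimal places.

S_xy = nΣxy − ΣxΣy = 8·(-1548) − 75·(-143) = -12384 − (-10725) = -1659
S_xx = nΣx² − (Σx)² = 8·867 − 75² = 6936 − 5625 = 1311
S_yy = nΣy² − (Σy)² = 8·9925 − (-143)² = 79400 − 20449 = 58951
r = S_xy / √(S_xx·S_yy) = -1659 / √(1311·58951) = -1659 / √77284761 = -1659 / 8791.1752 = -0.1887

-0.1887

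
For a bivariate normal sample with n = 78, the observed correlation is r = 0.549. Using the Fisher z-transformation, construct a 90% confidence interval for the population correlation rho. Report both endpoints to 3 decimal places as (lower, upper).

z_r = atanh(0.549) = 0.616949;  SE = 1/√(n−3) = 1/√75 = 0.115470
z-limits: 0.616949 ± 1.645·0.115470 = 0.616949 ± 0.189948 = [0.427001, 0.806897]
ρ-limits: (tanh 0.427001, tanh 0.806897) = (0.403, 0.668)

(0.403, 0.668)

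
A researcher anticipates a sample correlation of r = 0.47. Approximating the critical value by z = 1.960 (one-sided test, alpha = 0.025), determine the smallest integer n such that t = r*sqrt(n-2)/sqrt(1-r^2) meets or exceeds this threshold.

16

r√(n−2)/√(1−r²) ≥ 1.960  ⇔  n−2 ≥ (1.960)²·(1−r²)/r²
(1−r²)/r² = (1−0.2209)/0.2209 = 3.5269
n ≥ 2 + 3.8416·3.5269 = 2 + 13.5489 = 15.5489
⌈15.5489⌉ = 16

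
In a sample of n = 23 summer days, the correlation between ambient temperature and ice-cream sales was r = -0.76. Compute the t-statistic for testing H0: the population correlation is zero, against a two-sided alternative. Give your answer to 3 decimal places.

-5.359

t = r·√(n−2) / √(1−r²) with r = -0.76, n = 23
  = -0.76·√21 / √(1 − 0.5776)
  = -0.76·4.582576 / 0.649923
  = -3.482758 / 0.649923 = -5.359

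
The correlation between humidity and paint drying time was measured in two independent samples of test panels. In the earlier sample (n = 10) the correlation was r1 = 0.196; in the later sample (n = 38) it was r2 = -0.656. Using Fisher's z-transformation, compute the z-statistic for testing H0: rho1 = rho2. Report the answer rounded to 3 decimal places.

2.377

Fisher z-transforms: z1 = atanh(0.196) = 0.198569, z2 = atanh(-0.656) = -0.785759; difference d = 0.984328
Var(d) = 1/7 + 1/35 = 0.1428571 + 0.0285714 = 0.1714285
z = d/√Var(d) = 0.984328 / √0.1714285 = 0.984328 / 0.414039 = 2.377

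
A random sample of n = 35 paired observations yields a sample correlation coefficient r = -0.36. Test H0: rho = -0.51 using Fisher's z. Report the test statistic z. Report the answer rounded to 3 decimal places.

1.051

z_r = atanh(-0.36) = -0.376886,  z_0 = atanh(-0.51) = -0.562730
SE = 1/√(n−3) = 1/√32 = 0.176777
z = (z_r − z_0)/SE = (-0.376886 − (-0.562730)) / 0.176777 = 0.185844 / 0.176777 = 1.051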